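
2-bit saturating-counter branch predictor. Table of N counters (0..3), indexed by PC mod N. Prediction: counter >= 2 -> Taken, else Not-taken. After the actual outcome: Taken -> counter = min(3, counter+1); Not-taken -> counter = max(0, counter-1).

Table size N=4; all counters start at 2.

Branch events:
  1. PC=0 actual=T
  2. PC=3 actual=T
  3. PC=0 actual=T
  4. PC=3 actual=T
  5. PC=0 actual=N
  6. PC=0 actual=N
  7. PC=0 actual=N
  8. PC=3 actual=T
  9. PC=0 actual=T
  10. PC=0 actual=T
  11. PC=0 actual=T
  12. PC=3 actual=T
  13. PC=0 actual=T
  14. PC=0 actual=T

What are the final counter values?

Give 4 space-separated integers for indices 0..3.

Ev 1: PC=0 idx=0 pred=T actual=T -> ctr[0]=3
Ev 2: PC=3 idx=3 pred=T actual=T -> ctr[3]=3
Ev 3: PC=0 idx=0 pred=T actual=T -> ctr[0]=3
Ev 4: PC=3 idx=3 pred=T actual=T -> ctr[3]=3
Ev 5: PC=0 idx=0 pred=T actual=N -> ctr[0]=2
Ev 6: PC=0 idx=0 pred=T actual=N -> ctr[0]=1
Ev 7: PC=0 idx=0 pred=N actual=N -> ctr[0]=0
Ev 8: PC=3 idx=3 pred=T actual=T -> ctr[3]=3
Ev 9: PC=0 idx=0 pred=N actual=T -> ctr[0]=1
Ev 10: PC=0 idx=0 pred=N actual=T -> ctr[0]=2
Ev 11: PC=0 idx=0 pred=T actual=T -> ctr[0]=3
Ev 12: PC=3 idx=3 pred=T actual=T -> ctr[3]=3
Ev 13: PC=0 idx=0 pred=T actual=T -> ctr[0]=3
Ev 14: PC=0 idx=0 pred=T actual=T -> ctr[0]=3

Answer: 3 2 2 3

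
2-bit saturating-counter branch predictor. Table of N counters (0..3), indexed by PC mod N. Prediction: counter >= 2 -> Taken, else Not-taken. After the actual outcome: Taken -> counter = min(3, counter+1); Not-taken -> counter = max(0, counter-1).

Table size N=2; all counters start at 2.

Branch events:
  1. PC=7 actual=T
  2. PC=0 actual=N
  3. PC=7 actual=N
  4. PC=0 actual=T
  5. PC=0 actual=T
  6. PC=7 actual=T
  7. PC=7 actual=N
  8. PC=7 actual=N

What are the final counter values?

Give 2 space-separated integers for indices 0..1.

Answer: 3 1

Derivation:
Ev 1: PC=7 idx=1 pred=T actual=T -> ctr[1]=3
Ev 2: PC=0 idx=0 pred=T actual=N -> ctr[0]=1
Ev 3: PC=7 idx=1 pred=T actual=N -> ctr[1]=2
Ev 4: PC=0 idx=0 pred=N actual=T -> ctr[0]=2
Ev 5: PC=0 idx=0 pred=T actual=T -> ctr[0]=3
Ev 6: PC=7 idx=1 pred=T actual=T -> ctr[1]=3
Ev 7: PC=7 idx=1 pred=T actual=N -> ctr[1]=2
Ev 8: PC=7 idx=1 pred=T actual=N -> ctr[1]=1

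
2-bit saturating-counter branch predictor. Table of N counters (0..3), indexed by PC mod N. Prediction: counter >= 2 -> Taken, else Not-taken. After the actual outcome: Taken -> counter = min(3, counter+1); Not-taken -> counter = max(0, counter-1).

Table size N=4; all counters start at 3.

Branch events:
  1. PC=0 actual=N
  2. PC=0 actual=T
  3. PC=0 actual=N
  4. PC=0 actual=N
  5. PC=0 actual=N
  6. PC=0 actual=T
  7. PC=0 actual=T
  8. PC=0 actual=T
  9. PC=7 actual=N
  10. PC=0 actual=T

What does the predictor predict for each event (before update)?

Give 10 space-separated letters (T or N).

Ev 1: PC=0 idx=0 pred=T actual=N -> ctr[0]=2
Ev 2: PC=0 idx=0 pred=T actual=T -> ctr[0]=3
Ev 3: PC=0 idx=0 pred=T actual=N -> ctr[0]=2
Ev 4: PC=0 idx=0 pred=T actual=N -> ctr[0]=1
Ev 5: PC=0 idx=0 pred=N actual=N -> ctr[0]=0
Ev 6: PC=0 idx=0 pred=N actual=T -> ctr[0]=1
Ev 7: PC=0 idx=0 pred=N actual=T -> ctr[0]=2
Ev 8: PC=0 idx=0 pred=T actual=T -> ctr[0]=3
Ev 9: PC=7 idx=3 pred=T actual=N -> ctr[3]=2
Ev 10: PC=0 idx=0 pred=T actual=T -> ctr[0]=3

Answer: T T T T N N N T T T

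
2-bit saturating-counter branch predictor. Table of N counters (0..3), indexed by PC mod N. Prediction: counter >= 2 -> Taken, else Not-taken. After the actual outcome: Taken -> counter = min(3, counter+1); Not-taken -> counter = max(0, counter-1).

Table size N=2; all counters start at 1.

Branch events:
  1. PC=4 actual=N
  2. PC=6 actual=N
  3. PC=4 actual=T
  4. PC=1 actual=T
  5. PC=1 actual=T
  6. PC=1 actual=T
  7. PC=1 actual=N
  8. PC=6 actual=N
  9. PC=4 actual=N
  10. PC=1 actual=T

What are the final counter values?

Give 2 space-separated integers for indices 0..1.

Ev 1: PC=4 idx=0 pred=N actual=N -> ctr[0]=0
Ev 2: PC=6 idx=0 pred=N actual=N -> ctr[0]=0
Ev 3: PC=4 idx=0 pred=N actual=T -> ctr[0]=1
Ev 4: PC=1 idx=1 pred=N actual=T -> ctr[1]=2
Ev 5: PC=1 idx=1 pred=T actual=T -> ctr[1]=3
Ev 6: PC=1 idx=1 pred=T actual=T -> ctr[1]=3
Ev 7: PC=1 idx=1 pred=T actual=N -> ctr[1]=2
Ev 8: PC=6 idx=0 pred=N actual=N -> ctr[0]=0
Ev 9: PC=4 idx=0 pred=N actual=N -> ctr[0]=0
Ev 10: PC=1 idx=1 pred=T actual=T -> ctr[1]=3

Answer: 0 3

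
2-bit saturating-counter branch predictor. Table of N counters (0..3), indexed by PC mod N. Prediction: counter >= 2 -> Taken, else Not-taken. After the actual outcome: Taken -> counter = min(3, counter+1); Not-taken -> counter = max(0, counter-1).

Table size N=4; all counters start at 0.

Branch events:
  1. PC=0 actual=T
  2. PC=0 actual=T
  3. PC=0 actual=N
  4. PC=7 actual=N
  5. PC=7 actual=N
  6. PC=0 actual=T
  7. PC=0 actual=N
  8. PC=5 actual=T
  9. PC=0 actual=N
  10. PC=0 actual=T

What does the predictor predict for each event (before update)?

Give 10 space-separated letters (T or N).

Answer: N N T N N N T N N N

Derivation:
Ev 1: PC=0 idx=0 pred=N actual=T -> ctr[0]=1
Ev 2: PC=0 idx=0 pred=N actual=T -> ctr[0]=2
Ev 3: PC=0 idx=0 pred=T actual=N -> ctr[0]=1
Ev 4: PC=7 idx=3 pred=N actual=N -> ctr[3]=0
Ev 5: PC=7 idx=3 pred=N actual=N -> ctr[3]=0
Ev 6: PC=0 idx=0 pred=N actual=T -> ctr[0]=2
Ev 7: PC=0 idx=0 pred=T actual=N -> ctr[0]=1
Ev 8: PC=5 idx=1 pred=N actual=T -> ctr[1]=1
Ev 9: PC=0 idx=0 pred=N actual=N -> ctr[0]=0
Ev 10: PC=0 idx=0 pred=N actual=T -> ctr[0]=1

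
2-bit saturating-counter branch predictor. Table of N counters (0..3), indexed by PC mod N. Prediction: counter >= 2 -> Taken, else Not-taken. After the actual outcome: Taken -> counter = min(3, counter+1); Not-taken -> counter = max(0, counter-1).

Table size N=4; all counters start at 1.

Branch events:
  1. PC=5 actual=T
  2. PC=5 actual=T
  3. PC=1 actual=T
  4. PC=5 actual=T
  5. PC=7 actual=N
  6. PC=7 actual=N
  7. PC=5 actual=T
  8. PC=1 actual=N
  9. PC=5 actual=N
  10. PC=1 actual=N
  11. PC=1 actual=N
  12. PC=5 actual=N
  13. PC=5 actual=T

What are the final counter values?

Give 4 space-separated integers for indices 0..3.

Answer: 1 1 1 0

Derivation:
Ev 1: PC=5 idx=1 pred=N actual=T -> ctr[1]=2
Ev 2: PC=5 idx=1 pred=T actual=T -> ctr[1]=3
Ev 3: PC=1 idx=1 pred=T actual=T -> ctr[1]=3
Ev 4: PC=5 idx=1 pred=T actual=T -> ctr[1]=3
Ev 5: PC=7 idx=3 pred=N actual=N -> ctr[3]=0
Ev 6: PC=7 idx=3 pred=N actual=N -> ctr[3]=0
Ev 7: PC=5 idx=1 pred=T actual=T -> ctr[1]=3
Ev 8: PC=1 idx=1 pred=T actual=N -> ctr[1]=2
Ev 9: PC=5 idx=1 pred=T actual=N -> ctr[1]=1
Ev 10: PC=1 idx=1 pred=N actual=N -> ctr[1]=0
Ev 11: PC=1 idx=1 pred=N actual=N -> ctr[1]=0
Ev 12: PC=5 idx=1 pred=N actual=N -> ctr[1]=0
Ev 13: PC=5 idx=1 pred=N actual=T -> ctr[1]=1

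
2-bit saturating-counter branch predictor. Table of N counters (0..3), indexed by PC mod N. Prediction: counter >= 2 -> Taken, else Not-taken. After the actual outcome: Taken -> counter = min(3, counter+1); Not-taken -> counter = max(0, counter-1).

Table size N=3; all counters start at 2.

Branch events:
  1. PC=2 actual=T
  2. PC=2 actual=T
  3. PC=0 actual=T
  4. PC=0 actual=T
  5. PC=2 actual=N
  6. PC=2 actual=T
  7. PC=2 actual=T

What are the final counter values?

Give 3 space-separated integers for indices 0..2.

Ev 1: PC=2 idx=2 pred=T actual=T -> ctr[2]=3
Ev 2: PC=2 idx=2 pred=T actual=T -> ctr[2]=3
Ev 3: PC=0 idx=0 pred=T actual=T -> ctr[0]=3
Ev 4: PC=0 idx=0 pred=T actual=T -> ctr[0]=3
Ev 5: PC=2 idx=2 pred=T actual=N -> ctr[2]=2
Ev 6: PC=2 idx=2 pred=T actual=T -> ctr[2]=3
Ev 7: PC=2 idx=2 pred=T actual=T -> ctr[2]=3

Answer: 3 2 3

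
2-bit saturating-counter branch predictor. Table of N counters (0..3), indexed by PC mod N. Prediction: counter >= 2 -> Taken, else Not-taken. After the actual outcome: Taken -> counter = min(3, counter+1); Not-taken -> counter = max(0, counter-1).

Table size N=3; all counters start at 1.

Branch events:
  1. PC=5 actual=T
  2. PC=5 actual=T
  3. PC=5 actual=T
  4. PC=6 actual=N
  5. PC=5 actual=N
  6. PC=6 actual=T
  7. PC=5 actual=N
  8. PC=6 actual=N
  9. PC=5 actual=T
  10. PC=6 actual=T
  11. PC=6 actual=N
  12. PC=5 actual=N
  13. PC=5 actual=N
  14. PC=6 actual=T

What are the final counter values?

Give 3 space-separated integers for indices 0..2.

Ev 1: PC=5 idx=2 pred=N actual=T -> ctr[2]=2
Ev 2: PC=5 idx=2 pred=T actual=T -> ctr[2]=3
Ev 3: PC=5 idx=2 pred=T actual=T -> ctr[2]=3
Ev 4: PC=6 idx=0 pred=N actual=N -> ctr[0]=0
Ev 5: PC=5 idx=2 pred=T actual=N -> ctr[2]=2
Ev 6: PC=6 idx=0 pred=N actual=T -> ctr[0]=1
Ev 7: PC=5 idx=2 pred=T actual=N -> ctr[2]=1
Ev 8: PC=6 idx=0 pred=N actual=N -> ctr[0]=0
Ev 9: PC=5 idx=2 pred=N actual=T -> ctr[2]=2
Ev 10: PC=6 idx=0 pred=N actual=T -> ctr[0]=1
Ev 11: PC=6 idx=0 pred=N actual=N -> ctr[0]=0
Ev 12: PC=5 idx=2 pred=T actual=N -> ctr[2]=1
Ev 13: PC=5 idx=2 pred=N actual=N -> ctr[2]=0
Ev 14: PC=6 idx=0 pred=N actual=T -> ctr[0]=1

Answer: 1 1 0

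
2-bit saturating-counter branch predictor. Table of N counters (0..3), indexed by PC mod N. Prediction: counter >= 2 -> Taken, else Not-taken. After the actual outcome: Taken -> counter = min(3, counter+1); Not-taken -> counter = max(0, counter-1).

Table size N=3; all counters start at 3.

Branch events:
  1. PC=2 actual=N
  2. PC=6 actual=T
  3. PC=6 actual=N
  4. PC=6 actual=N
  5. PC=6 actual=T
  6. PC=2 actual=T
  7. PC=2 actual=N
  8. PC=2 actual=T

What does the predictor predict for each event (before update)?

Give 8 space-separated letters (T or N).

Answer: T T T T N T T T

Derivation:
Ev 1: PC=2 idx=2 pred=T actual=N -> ctr[2]=2
Ev 2: PC=6 idx=0 pred=T actual=T -> ctr[0]=3
Ev 3: PC=6 idx=0 pred=T actual=N -> ctr[0]=2
Ev 4: PC=6 idx=0 pred=T actual=N -> ctr[0]=1
Ev 5: PC=6 idx=0 pred=N actual=T -> ctr[0]=2
Ev 6: PC=2 idx=2 pred=T actual=T -> ctr[2]=3
Ev 7: PC=2 idx=2 pred=T actual=N -> ctr[2]=2
Ev 8: PC=2 idx=2 pred=T actual=T -> ctr[2]=3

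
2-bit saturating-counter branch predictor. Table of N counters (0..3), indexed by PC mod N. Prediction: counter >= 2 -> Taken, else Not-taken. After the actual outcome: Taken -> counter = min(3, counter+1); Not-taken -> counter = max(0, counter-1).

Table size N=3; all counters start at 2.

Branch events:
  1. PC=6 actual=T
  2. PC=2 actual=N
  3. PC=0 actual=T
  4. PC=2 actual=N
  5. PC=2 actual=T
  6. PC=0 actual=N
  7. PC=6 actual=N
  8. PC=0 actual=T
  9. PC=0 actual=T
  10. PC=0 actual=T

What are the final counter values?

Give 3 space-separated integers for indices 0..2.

Ev 1: PC=6 idx=0 pred=T actual=T -> ctr[0]=3
Ev 2: PC=2 idx=2 pred=T actual=N -> ctr[2]=1
Ev 3: PC=0 idx=0 pred=T actual=T -> ctr[0]=3
Ev 4: PC=2 idx=2 pred=N actual=N -> ctr[2]=0
Ev 5: PC=2 idx=2 pred=N actual=T -> ctr[2]=1
Ev 6: PC=0 idx=0 pred=T actual=N -> ctr[0]=2
Ev 7: PC=6 idx=0 pred=T actual=N -> ctr[0]=1
Ev 8: PC=0 idx=0 pred=N actual=T -> ctr[0]=2
Ev 9: PC=0 idx=0 pred=T actual=T -> ctr[0]=3
Ev 10: PC=0 idx=0 pred=T actual=T -> ctr[0]=3

Answer: 3 2 1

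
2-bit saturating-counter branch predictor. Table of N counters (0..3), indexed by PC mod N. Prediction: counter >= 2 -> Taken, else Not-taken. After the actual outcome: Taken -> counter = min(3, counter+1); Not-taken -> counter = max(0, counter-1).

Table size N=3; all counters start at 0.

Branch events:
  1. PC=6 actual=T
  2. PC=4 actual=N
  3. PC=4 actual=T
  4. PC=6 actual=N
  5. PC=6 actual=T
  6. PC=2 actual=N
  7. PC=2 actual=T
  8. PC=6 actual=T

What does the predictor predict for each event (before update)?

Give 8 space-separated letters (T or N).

Answer: N N N N N N N N

Derivation:
Ev 1: PC=6 idx=0 pred=N actual=T -> ctr[0]=1
Ev 2: PC=4 idx=1 pred=N actual=N -> ctr[1]=0
Ev 3: PC=4 idx=1 pred=N actual=T -> ctr[1]=1
Ev 4: PC=6 idx=0 pred=N actual=N -> ctr[0]=0
Ev 5: PC=6 idx=0 pred=N actual=T -> ctr[0]=1
Ev 6: PC=2 idx=2 pred=N actual=N -> ctr[2]=0
Ev 7: PC=2 idx=2 pred=N actual=T -> ctr[2]=1
Ev 8: PC=6 idx=0 pred=N actual=T -> ctr[0]=2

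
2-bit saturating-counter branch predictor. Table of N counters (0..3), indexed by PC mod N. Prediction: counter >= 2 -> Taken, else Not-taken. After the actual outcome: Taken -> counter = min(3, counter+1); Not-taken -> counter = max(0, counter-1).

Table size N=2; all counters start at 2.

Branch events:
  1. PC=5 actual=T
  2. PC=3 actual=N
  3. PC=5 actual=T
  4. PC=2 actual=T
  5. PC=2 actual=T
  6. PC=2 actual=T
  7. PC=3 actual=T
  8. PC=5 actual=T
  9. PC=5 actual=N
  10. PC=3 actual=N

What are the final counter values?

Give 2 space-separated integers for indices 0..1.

Answer: 3 1

Derivation:
Ev 1: PC=5 idx=1 pred=T actual=T -> ctr[1]=3
Ev 2: PC=3 idx=1 pred=T actual=N -> ctr[1]=2
Ev 3: PC=5 idx=1 pred=T actual=T -> ctr[1]=3
Ev 4: PC=2 idx=0 pred=T actual=T -> ctr[0]=3
Ev 5: PC=2 idx=0 pred=T actual=T -> ctr[0]=3
Ev 6: PC=2 idx=0 pred=T actual=T -> ctr[0]=3
Ev 7: PC=3 idx=1 pred=T actual=T -> ctr[1]=3
Ev 8: PC=5 idx=1 pred=T actual=T -> ctr[1]=3
Ev 9: PC=5 idx=1 pred=T actual=N -> ctr[1]=2
Ev 10: PC=3 idx=1 pred=T actual=N -> ctr[1]=1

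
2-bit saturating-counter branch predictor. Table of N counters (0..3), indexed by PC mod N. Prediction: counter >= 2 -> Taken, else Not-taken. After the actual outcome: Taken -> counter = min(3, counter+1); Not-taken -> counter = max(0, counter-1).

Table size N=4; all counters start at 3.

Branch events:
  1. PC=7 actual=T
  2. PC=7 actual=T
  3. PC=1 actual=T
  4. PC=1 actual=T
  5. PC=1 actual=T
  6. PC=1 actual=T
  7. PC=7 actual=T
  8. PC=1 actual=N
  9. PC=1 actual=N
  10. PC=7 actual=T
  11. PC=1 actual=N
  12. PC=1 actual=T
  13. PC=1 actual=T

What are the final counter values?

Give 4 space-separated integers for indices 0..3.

Answer: 3 2 3 3

Derivation:
Ev 1: PC=7 idx=3 pred=T actual=T -> ctr[3]=3
Ev 2: PC=7 idx=3 pred=T actual=T -> ctr[3]=3
Ev 3: PC=1 idx=1 pred=T actual=T -> ctr[1]=3
Ev 4: PC=1 idx=1 pred=T actual=T -> ctr[1]=3
Ev 5: PC=1 idx=1 pred=T actual=T -> ctr[1]=3
Ev 6: PC=1 idx=1 pred=T actual=T -> ctr[1]=3
Ev 7: PC=7 idx=3 pred=T actual=T -> ctr[3]=3
Ev 8: PC=1 idx=1 pred=T actual=N -> ctr[1]=2
Ev 9: PC=1 idx=1 pred=T actual=N -> ctr[1]=1
Ev 10: PC=7 idx=3 pred=T actual=T -> ctr[3]=3
Ev 11: PC=1 idx=1 pred=N actual=N -> ctr[1]=0
Ev 12: PC=1 idx=1 pred=N actual=T -> ctr[1]=1
Ev 13: PC=1 idx=1 pred=N actual=T -> ctr[1]=2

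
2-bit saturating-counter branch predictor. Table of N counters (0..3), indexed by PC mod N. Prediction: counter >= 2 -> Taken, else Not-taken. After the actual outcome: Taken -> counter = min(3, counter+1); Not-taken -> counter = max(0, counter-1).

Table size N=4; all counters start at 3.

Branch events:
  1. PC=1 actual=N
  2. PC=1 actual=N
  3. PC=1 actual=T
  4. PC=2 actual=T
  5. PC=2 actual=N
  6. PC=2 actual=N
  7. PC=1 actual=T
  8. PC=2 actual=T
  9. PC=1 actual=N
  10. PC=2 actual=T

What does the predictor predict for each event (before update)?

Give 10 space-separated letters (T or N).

Ev 1: PC=1 idx=1 pred=T actual=N -> ctr[1]=2
Ev 2: PC=1 idx=1 pred=T actual=N -> ctr[1]=1
Ev 3: PC=1 idx=1 pred=N actual=T -> ctr[1]=2
Ev 4: PC=2 idx=2 pred=T actual=T -> ctr[2]=3
Ev 5: PC=2 idx=2 pred=T actual=N -> ctr[2]=2
Ev 6: PC=2 idx=2 pred=T actual=N -> ctr[2]=1
Ev 7: PC=1 idx=1 pred=T actual=T -> ctr[1]=3
Ev 8: PC=2 idx=2 pred=N actual=T -> ctr[2]=2
Ev 9: PC=1 idx=1 pred=T actual=N -> ctr[1]=2
Ev 10: PC=2 idx=2 pred=T actual=T -> ctr[2]=3

Answer: T T N T T T T N T T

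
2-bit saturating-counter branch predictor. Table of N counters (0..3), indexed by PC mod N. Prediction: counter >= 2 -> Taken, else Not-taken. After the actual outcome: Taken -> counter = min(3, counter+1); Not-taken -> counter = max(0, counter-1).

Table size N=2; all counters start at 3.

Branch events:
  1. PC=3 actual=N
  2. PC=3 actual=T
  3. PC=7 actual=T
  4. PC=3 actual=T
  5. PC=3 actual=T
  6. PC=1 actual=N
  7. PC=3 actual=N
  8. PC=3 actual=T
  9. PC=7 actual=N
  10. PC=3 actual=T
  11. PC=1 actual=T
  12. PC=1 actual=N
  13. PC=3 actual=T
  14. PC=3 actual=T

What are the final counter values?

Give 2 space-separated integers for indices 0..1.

Answer: 3 3

Derivation:
Ev 1: PC=3 idx=1 pred=T actual=N -> ctr[1]=2
Ev 2: PC=3 idx=1 pred=T actual=T -> ctr[1]=3
Ev 3: PC=7 idx=1 pred=T actual=T -> ctr[1]=3
Ev 4: PC=3 idx=1 pred=T actual=T -> ctr[1]=3
Ev 5: PC=3 idx=1 pred=T actual=T -> ctr[1]=3
Ev 6: PC=1 idx=1 pred=T actual=N -> ctr[1]=2
Ev 7: PC=3 idx=1 pred=T actual=N -> ctr[1]=1
Ev 8: PC=3 idx=1 pred=N actual=T -> ctr[1]=2
Ev 9: PC=7 idx=1 pred=T actual=N -> ctr[1]=1
Ev 10: PC=3 idx=1 pred=N actual=T -> ctr[1]=2
Ev 11: PC=1 idx=1 pred=T actual=T -> ctr[1]=3
Ev 12: PC=1 idx=1 pred=T actual=N -> ctr[1]=2
Ev 13: PC=3 idx=1 pred=T actual=T -> ctr[1]=3
Ev 14: PC=3 idx=1 pred=T actual=T -> ctr[1]=3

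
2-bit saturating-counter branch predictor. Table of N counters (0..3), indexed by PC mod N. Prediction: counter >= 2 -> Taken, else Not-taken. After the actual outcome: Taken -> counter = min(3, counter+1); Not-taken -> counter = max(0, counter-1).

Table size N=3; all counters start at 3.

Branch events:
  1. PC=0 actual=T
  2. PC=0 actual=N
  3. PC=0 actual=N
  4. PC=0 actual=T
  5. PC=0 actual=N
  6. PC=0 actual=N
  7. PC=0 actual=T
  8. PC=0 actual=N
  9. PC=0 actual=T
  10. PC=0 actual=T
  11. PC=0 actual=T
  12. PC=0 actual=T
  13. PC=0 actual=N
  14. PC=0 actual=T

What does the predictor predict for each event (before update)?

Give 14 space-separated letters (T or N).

Answer: T T T N T N N N N N T T T T

Derivation:
Ev 1: PC=0 idx=0 pred=T actual=T -> ctr[0]=3
Ev 2: PC=0 idx=0 pred=T actual=N -> ctr[0]=2
Ev 3: PC=0 idx=0 pred=T actual=N -> ctr[0]=1
Ev 4: PC=0 idx=0 pred=N actual=T -> ctr[0]=2
Ev 5: PC=0 idx=0 pred=T actual=N -> ctr[0]=1
Ev 6: PC=0 idx=0 pred=N actual=N -> ctr[0]=0
Ev 7: PC=0 idx=0 pred=N actual=T -> ctr[0]=1
Ev 8: PC=0 idx=0 pred=N actual=N -> ctr[0]=0
Ev 9: PC=0 idx=0 pred=N actual=T -> ctr[0]=1
Ev 10: PC=0 idx=0 pred=N actual=T -> ctr[0]=2
Ev 11: PC=0 idx=0 pred=T actual=T -> ctr[0]=3
Ev 12: PC=0 idx=0 pred=T actual=T -> ctr[0]=3
Ev 13: PC=0 idx=0 pred=T actual=N -> ctr[0]=2
Ev 14: PC=0 idx=0 pred=T actual=T -> ctr[0]=3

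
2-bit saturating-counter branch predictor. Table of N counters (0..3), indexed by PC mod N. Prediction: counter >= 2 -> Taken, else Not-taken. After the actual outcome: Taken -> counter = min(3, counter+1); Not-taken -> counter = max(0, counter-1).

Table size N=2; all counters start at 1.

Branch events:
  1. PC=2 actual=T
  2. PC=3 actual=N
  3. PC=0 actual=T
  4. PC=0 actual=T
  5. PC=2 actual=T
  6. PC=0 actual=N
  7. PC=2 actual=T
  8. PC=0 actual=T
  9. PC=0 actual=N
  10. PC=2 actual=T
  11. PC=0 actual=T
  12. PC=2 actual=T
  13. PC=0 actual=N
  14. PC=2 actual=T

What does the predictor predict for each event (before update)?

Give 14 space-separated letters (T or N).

Ev 1: PC=2 idx=0 pred=N actual=T -> ctr[0]=2
Ev 2: PC=3 idx=1 pred=N actual=N -> ctr[1]=0
Ev 3: PC=0 idx=0 pred=T actual=T -> ctr[0]=3
Ev 4: PC=0 idx=0 pred=T actual=T -> ctr[0]=3
Ev 5: PC=2 idx=0 pred=T actual=T -> ctr[0]=3
Ev 6: PC=0 idx=0 pred=T actual=N -> ctr[0]=2
Ev 7: PC=2 idx=0 pred=T actual=T -> ctr[0]=3
Ev 8: PC=0 idx=0 pred=T actual=T -> ctr[0]=3
Ev 9: PC=0 idx=0 pred=T actual=N -> ctr[0]=2
Ev 10: PC=2 idx=0 pred=T actual=T -> ctr[0]=3
Ev 11: PC=0 idx=0 pred=T actual=T -> ctr[0]=3
Ev 12: PC=2 idx=0 pred=T actual=T -> ctr[0]=3
Ev 13: PC=0 idx=0 pred=T actual=N -> ctr[0]=2
Ev 14: PC=2 idx=0 pred=T actual=T -> ctr[0]=3

Answer: N N T T T T T T T T T T T T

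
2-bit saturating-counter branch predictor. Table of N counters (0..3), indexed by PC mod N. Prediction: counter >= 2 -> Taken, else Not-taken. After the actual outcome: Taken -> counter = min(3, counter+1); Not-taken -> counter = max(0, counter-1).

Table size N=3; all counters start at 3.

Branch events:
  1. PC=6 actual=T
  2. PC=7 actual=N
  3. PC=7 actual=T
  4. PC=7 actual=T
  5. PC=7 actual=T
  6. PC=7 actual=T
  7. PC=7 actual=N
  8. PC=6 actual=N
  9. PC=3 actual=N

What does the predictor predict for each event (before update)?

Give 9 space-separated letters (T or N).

Ev 1: PC=6 idx=0 pred=T actual=T -> ctr[0]=3
Ev 2: PC=7 idx=1 pred=T actual=N -> ctr[1]=2
Ev 3: PC=7 idx=1 pred=T actual=T -> ctr[1]=3
Ev 4: PC=7 idx=1 pred=T actual=T -> ctr[1]=3
Ev 5: PC=7 idx=1 pred=T actual=T -> ctr[1]=3
Ev 6: PC=7 idx=1 pred=T actual=T -> ctr[1]=3
Ev 7: PC=7 idx=1 pred=T actual=N -> ctr[1]=2
Ev 8: PC=6 idx=0 pred=T actual=N -> ctr[0]=2
Ev 9: PC=3 idx=0 pred=T actual=N -> ctr[0]=1

Answer: T T T T T T T T T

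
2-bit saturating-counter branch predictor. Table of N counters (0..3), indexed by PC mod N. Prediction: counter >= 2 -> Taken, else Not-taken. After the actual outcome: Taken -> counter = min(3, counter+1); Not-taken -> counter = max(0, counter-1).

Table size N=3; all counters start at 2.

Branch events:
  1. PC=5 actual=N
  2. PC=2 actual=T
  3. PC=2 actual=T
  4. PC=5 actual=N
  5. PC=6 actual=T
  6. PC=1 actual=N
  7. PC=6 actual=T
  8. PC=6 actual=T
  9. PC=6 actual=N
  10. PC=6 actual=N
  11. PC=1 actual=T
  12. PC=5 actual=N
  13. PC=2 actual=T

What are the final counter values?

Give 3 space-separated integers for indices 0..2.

Ev 1: PC=5 idx=2 pred=T actual=N -> ctr[2]=1
Ev 2: PC=2 idx=2 pred=N actual=T -> ctr[2]=2
Ev 3: PC=2 idx=2 pred=T actual=T -> ctr[2]=3
Ev 4: PC=5 idx=2 pred=T actual=N -> ctr[2]=2
Ev 5: PC=6 idx=0 pred=T actual=T -> ctr[0]=3
Ev 6: PC=1 idx=1 pred=T actual=N -> ctr[1]=1
Ev 7: PC=6 idx=0 pred=T actual=T -> ctr[0]=3
Ev 8: PC=6 idx=0 pred=T actual=T -> ctr[0]=3
Ev 9: PC=6 idx=0 pred=T actual=N -> ctr[0]=2
Ev 10: PC=6 idx=0 pred=T actual=N -> ctr[0]=1
Ev 11: PC=1 idx=1 pred=N actual=T -> ctr[1]=2
Ev 12: PC=5 idx=2 pred=T actual=N -> ctr[2]=1
Ev 13: PC=2 idx=2 pred=N actual=T -> ctr[2]=2

Answer: 1 2 2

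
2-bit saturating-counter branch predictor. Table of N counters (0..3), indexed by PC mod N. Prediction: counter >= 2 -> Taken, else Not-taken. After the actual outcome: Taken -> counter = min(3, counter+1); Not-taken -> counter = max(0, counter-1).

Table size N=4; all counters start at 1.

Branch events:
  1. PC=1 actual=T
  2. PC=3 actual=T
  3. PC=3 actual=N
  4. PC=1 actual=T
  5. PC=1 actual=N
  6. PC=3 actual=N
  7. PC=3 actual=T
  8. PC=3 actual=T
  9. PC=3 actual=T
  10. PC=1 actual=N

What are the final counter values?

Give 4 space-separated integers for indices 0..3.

Answer: 1 1 1 3

Derivation:
Ev 1: PC=1 idx=1 pred=N actual=T -> ctr[1]=2
Ev 2: PC=3 idx=3 pred=N actual=T -> ctr[3]=2
Ev 3: PC=3 idx=3 pred=T actual=N -> ctr[3]=1
Ev 4: PC=1 idx=1 pred=T actual=T -> ctr[1]=3
Ev 5: PC=1 idx=1 pred=T actual=N -> ctr[1]=2
Ev 6: PC=3 idx=3 pred=N actual=N -> ctr[3]=0
Ev 7: PC=3 idx=3 pred=N actual=T -> ctr[3]=1
Ev 8: PC=3 idx=3 pred=N actual=T -> ctr[3]=2
Ev 9: PC=3 idx=3 pred=T actual=T -> ctr[3]=3
Ev 10: PC=1 idx=1 pred=T actual=N -> ctr[1]=1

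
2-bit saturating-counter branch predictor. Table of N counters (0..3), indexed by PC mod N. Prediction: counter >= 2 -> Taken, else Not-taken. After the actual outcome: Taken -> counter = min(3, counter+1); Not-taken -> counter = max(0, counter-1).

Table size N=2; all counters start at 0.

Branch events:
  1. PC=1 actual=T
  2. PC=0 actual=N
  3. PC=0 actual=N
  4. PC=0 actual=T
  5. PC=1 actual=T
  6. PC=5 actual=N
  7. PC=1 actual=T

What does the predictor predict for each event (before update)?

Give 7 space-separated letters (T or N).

Ev 1: PC=1 idx=1 pred=N actual=T -> ctr[1]=1
Ev 2: PC=0 idx=0 pred=N actual=N -> ctr[0]=0
Ev 3: PC=0 idx=0 pred=N actual=N -> ctr[0]=0
Ev 4: PC=0 idx=0 pred=N actual=T -> ctr[0]=1
Ev 5: PC=1 idx=1 pred=N actual=T -> ctr[1]=2
Ev 6: PC=5 idx=1 pred=T actual=N -> ctr[1]=1
Ev 7: PC=1 idx=1 pred=N actual=T -> ctr[1]=2

Answer: N N N N N T N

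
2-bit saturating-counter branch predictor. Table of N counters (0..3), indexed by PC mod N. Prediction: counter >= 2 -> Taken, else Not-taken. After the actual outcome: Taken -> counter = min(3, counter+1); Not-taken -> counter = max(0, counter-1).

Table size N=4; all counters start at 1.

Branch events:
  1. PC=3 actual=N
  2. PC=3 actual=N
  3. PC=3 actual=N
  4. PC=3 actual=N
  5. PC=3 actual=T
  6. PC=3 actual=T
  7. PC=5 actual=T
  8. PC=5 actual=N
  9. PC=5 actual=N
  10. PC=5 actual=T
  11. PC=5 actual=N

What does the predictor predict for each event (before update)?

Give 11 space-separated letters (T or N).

Ev 1: PC=3 idx=3 pred=N actual=N -> ctr[3]=0
Ev 2: PC=3 idx=3 pred=N actual=N -> ctr[3]=0
Ev 3: PC=3 idx=3 pred=N actual=N -> ctr[3]=0
Ev 4: PC=3 idx=3 pred=N actual=N -> ctr[3]=0
Ev 5: PC=3 idx=3 pred=N actual=T -> ctr[3]=1
Ev 6: PC=3 idx=3 pred=N actual=T -> ctr[3]=2
Ev 7: PC=5 idx=1 pred=N actual=T -> ctr[1]=2
Ev 8: PC=5 idx=1 pred=T actual=N -> ctr[1]=1
Ev 9: PC=5 idx=1 pred=N actual=N -> ctr[1]=0
Ev 10: PC=5 idx=1 pred=N actual=T -> ctr[1]=1
Ev 11: PC=5 idx=1 pred=N actual=N -> ctr[1]=0

Answer: N N N N N N N T N N N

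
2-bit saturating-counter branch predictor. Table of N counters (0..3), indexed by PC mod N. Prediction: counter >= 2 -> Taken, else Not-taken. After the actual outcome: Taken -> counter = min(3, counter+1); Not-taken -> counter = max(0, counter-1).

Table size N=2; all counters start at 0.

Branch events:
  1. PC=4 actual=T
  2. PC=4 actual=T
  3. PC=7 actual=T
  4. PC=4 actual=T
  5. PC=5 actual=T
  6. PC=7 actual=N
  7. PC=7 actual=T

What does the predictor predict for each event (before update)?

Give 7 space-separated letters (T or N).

Answer: N N N T N T N

Derivation:
Ev 1: PC=4 idx=0 pred=N actual=T -> ctr[0]=1
Ev 2: PC=4 idx=0 pred=N actual=T -> ctr[0]=2
Ev 3: PC=7 idx=1 pred=N actual=T -> ctr[1]=1
Ev 4: PC=4 idx=0 pred=T actual=T -> ctr[0]=3
Ev 5: PC=5 idx=1 pred=N actual=T -> ctr[1]=2
Ev 6: PC=7 idx=1 pred=T actual=N -> ctr[1]=1
Ev 7: PC=7 idx=1 pred=N actual=T -> ctr[1]=2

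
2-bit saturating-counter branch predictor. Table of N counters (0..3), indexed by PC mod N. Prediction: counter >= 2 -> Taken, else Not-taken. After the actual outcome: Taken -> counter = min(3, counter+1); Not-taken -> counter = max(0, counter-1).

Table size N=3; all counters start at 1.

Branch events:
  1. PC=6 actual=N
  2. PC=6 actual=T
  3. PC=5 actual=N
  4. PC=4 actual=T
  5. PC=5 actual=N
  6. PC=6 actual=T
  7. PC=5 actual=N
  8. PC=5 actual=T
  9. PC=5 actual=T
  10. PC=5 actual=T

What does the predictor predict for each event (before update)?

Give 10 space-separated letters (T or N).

Answer: N N N N N N N N N T

Derivation:
Ev 1: PC=6 idx=0 pred=N actual=N -> ctr[0]=0
Ev 2: PC=6 idx=0 pred=N actual=T -> ctr[0]=1
Ev 3: PC=5 idx=2 pred=N actual=N -> ctr[2]=0
Ev 4: PC=4 idx=1 pred=N actual=T -> ctr[1]=2
Ev 5: PC=5 idx=2 pred=N actual=N -> ctr[2]=0
Ev 6: PC=6 idx=0 pred=N actual=T -> ctr[0]=2
Ev 7: PC=5 idx=2 pred=N actual=N -> ctr[2]=0
Ev 8: PC=5 idx=2 pred=N actual=T -> ctr[2]=1
Ev 9: PC=5 idx=2 pred=N actual=T -> ctr[2]=2
Ev 10: PC=5 idx=2 pred=T actual=T -> ctr[2]=3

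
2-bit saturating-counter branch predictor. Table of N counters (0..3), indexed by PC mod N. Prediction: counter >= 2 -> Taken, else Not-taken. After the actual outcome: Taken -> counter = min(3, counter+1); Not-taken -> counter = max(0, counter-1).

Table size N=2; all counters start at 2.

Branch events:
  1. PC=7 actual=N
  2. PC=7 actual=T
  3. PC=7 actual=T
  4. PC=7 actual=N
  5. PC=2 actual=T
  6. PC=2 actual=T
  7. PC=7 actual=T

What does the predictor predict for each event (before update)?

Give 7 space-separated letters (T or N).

Answer: T N T T T T T

Derivation:
Ev 1: PC=7 idx=1 pred=T actual=N -> ctr[1]=1
Ev 2: PC=7 idx=1 pred=N actual=T -> ctr[1]=2
Ev 3: PC=7 idx=1 pred=T actual=T -> ctr[1]=3
Ev 4: PC=7 idx=1 pred=T actual=N -> ctr[1]=2
Ev 5: PC=2 idx=0 pred=T actual=T -> ctr[0]=3
Ev 6: PC=2 idx=0 pred=T actual=T -> ctr[0]=3
Ev 7: PC=7 idx=1 pred=T actual=T -> ctr[1]=3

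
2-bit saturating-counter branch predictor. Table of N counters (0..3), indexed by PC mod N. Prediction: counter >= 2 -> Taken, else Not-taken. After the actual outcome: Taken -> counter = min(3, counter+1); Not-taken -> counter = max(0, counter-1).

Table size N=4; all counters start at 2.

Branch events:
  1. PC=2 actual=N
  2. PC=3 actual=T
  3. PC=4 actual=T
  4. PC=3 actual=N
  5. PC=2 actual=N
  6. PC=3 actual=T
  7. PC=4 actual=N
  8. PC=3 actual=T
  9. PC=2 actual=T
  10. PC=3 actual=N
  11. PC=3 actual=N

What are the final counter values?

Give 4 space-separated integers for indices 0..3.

Answer: 2 2 1 1

Derivation:
Ev 1: PC=2 idx=2 pred=T actual=N -> ctr[2]=1
Ev 2: PC=3 idx=3 pred=T actual=T -> ctr[3]=3
Ev 3: PC=4 idx=0 pred=T actual=T -> ctr[0]=3
Ev 4: PC=3 idx=3 pred=T actual=N -> ctr[3]=2
Ev 5: PC=2 idx=2 pred=N actual=N -> ctr[2]=0
Ev 6: PC=3 idx=3 pred=T actual=T -> ctr[3]=3
Ev 7: PC=4 idx=0 pred=T actual=N -> ctr[0]=2
Ev 8: PC=3 idx=3 pred=T actual=T -> ctr[3]=3
Ev 9: PC=2 idx=2 pred=N actual=T -> ctr[2]=1
Ev 10: PC=3 idx=3 pred=T actual=N -> ctr[3]=2
Ev 11: PC=3 idx=3 pred=T actual=N -> ctr[3]=1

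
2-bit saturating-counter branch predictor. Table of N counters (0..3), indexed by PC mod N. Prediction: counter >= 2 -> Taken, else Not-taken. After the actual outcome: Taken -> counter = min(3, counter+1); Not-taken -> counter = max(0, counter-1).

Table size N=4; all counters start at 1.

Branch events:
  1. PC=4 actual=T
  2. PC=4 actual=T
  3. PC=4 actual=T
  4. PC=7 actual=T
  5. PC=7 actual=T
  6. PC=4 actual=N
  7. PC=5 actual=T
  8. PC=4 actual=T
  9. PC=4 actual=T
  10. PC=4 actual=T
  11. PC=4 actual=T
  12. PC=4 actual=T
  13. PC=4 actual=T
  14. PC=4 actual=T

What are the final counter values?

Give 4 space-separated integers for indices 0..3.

Ev 1: PC=4 idx=0 pred=N actual=T -> ctr[0]=2
Ev 2: PC=4 idx=0 pred=T actual=T -> ctr[0]=3
Ev 3: PC=4 idx=0 pred=T actual=T -> ctr[0]=3
Ev 4: PC=7 idx=3 pred=N actual=T -> ctr[3]=2
Ev 5: PC=7 idx=3 pred=T actual=T -> ctr[3]=3
Ev 6: PC=4 idx=0 pred=T actual=N -> ctr[0]=2
Ev 7: PC=5 idx=1 pred=N actual=T -> ctr[1]=2
Ev 8: PC=4 idx=0 pred=T actual=T -> ctr[0]=3
Ev 9: PC=4 idx=0 pred=T actual=T -> ctr[0]=3
Ev 10: PC=4 idx=0 pred=T actual=T -> ctr[0]=3
Ev 11: PC=4 idx=0 pred=T actual=T -> ctr[0]=3
Ev 12: PC=4 idx=0 pred=T actual=T -> ctr[0]=3
Ev 13: PC=4 idx=0 pred=T actual=T -> ctr[0]=3
Ev 14: PC=4 idx=0 pred=T actual=T -> ctr[0]=3

Answer: 3 2 1 3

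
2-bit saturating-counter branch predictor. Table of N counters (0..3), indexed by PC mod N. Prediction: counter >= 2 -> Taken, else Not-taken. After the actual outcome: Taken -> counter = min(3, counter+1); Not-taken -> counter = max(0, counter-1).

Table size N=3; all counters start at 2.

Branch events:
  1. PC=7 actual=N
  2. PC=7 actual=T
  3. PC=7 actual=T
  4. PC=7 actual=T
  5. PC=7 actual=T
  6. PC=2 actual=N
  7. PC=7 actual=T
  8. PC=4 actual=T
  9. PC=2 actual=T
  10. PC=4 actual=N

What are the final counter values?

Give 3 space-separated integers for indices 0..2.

Ev 1: PC=7 idx=1 pred=T actual=N -> ctr[1]=1
Ev 2: PC=7 idx=1 pred=N actual=T -> ctr[1]=2
Ev 3: PC=7 idx=1 pred=T actual=T -> ctr[1]=3
Ev 4: PC=7 idx=1 pred=T actual=T -> ctr[1]=3
Ev 5: PC=7 idx=1 pred=T actual=T -> ctr[1]=3
Ev 6: PC=2 idx=2 pred=T actual=N -> ctr[2]=1
Ev 7: PC=7 idx=1 pred=T actual=T -> ctr[1]=3
Ev 8: PC=4 idx=1 pred=T actual=T -> ctr[1]=3
Ev 9: PC=2 idx=2 pred=N actual=T -> ctr[2]=2
Ev 10: PC=4 idx=1 pred=T actual=N -> ctr[1]=2

Answer: 2 2 2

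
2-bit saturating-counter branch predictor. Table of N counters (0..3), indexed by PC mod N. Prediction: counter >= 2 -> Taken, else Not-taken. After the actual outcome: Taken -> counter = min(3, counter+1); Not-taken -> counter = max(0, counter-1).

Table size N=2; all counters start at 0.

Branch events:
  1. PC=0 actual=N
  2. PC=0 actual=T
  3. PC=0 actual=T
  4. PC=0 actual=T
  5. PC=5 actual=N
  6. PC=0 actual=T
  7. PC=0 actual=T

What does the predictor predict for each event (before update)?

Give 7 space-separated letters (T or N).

Answer: N N N T N T T

Derivation:
Ev 1: PC=0 idx=0 pred=N actual=N -> ctr[0]=0
Ev 2: PC=0 idx=0 pred=N actual=T -> ctr[0]=1
Ev 3: PC=0 idx=0 pred=N actual=T -> ctr[0]=2
Ev 4: PC=0 idx=0 pred=T actual=T -> ctr[0]=3
Ev 5: PC=5 idx=1 pred=N actual=N -> ctr[1]=0
Ev 6: PC=0 idx=0 pred=T actual=T -> ctr[0]=3
Ev 7: PC=0 idx=0 pred=T actual=T -> ctr[0]=3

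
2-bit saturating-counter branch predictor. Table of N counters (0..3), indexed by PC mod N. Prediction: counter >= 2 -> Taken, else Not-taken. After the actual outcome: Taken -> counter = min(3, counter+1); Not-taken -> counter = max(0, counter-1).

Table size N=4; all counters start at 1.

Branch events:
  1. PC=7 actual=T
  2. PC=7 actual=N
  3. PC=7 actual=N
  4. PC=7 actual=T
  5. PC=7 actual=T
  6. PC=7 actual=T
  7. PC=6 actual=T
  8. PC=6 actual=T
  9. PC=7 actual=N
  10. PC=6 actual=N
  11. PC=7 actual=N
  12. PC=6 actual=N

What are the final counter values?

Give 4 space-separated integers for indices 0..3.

Answer: 1 1 1 1

Derivation:
Ev 1: PC=7 idx=3 pred=N actual=T -> ctr[3]=2
Ev 2: PC=7 idx=3 pred=T actual=N -> ctr[3]=1
Ev 3: PC=7 idx=3 pred=N actual=N -> ctr[3]=0
Ev 4: PC=7 idx=3 pred=N actual=T -> ctr[3]=1
Ev 5: PC=7 idx=3 pred=N actual=T -> ctr[3]=2
Ev 6: PC=7 idx=3 pred=T actual=T -> ctr[3]=3
Ev 7: PC=6 idx=2 pred=N actual=T -> ctr[2]=2
Ev 8: PC=6 idx=2 pred=T actual=T -> ctr[2]=3
Ev 9: PC=7 idx=3 pred=T actual=N -> ctr[3]=2
Ev 10: PC=6 idx=2 pred=T actual=N -> ctr[2]=2
Ev 11: PC=7 idx=3 pred=T actual=N -> ctr[3]=1
Ev 12: PC=6 idx=2 pred=T actual=N -> ctr[2]=1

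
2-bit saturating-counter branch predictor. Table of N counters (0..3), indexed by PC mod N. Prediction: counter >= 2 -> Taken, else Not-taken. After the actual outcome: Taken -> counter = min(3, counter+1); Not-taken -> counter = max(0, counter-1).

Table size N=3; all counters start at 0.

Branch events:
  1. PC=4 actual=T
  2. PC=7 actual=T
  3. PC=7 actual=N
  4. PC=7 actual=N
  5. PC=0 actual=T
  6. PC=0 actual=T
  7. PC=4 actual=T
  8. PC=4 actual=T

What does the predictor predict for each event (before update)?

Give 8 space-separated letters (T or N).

Answer: N N T N N N N N

Derivation:
Ev 1: PC=4 idx=1 pred=N actual=T -> ctr[1]=1
Ev 2: PC=7 idx=1 pred=N actual=T -> ctr[1]=2
Ev 3: PC=7 idx=1 pred=T actual=N -> ctr[1]=1
Ev 4: PC=7 idx=1 pred=N actual=N -> ctr[1]=0
Ev 5: PC=0 idx=0 pred=N actual=T -> ctr[0]=1
Ev 6: PC=0 idx=0 pred=N actual=T -> ctr[0]=2
Ev 7: PC=4 idx=1 pred=N actual=T -> ctr[1]=1
Ev 8: PC=4 idx=1 pred=N actual=T -> ctr[1]=2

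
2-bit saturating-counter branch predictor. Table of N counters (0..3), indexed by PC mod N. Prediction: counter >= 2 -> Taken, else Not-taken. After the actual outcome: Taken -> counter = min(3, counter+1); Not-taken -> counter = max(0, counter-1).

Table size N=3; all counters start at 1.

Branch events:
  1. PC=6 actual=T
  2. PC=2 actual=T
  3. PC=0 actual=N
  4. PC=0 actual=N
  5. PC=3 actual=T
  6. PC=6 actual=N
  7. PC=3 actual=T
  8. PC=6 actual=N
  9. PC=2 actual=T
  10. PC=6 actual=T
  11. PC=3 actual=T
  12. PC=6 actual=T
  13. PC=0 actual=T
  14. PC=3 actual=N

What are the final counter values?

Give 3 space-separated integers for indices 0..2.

Answer: 2 1 3

Derivation:
Ev 1: PC=6 idx=0 pred=N actual=T -> ctr[0]=2
Ev 2: PC=2 idx=2 pred=N actual=T -> ctr[2]=2
Ev 3: PC=0 idx=0 pred=T actual=N -> ctr[0]=1
Ev 4: PC=0 idx=0 pred=N actual=N -> ctr[0]=0
Ev 5: PC=3 idx=0 pred=N actual=T -> ctr[0]=1
Ev 6: PC=6 idx=0 pred=N actual=N -> ctr[0]=0
Ev 7: PC=3 idx=0 pred=N actual=T -> ctr[0]=1
Ev 8: PC=6 idx=0 pred=N actual=N -> ctr[0]=0
Ev 9: PC=2 idx=2 pred=T actual=T -> ctr[2]=3
Ev 10: PC=6 idx=0 pred=N actual=T -> ctr[0]=1
Ev 11: PC=3 idx=0 pred=N actual=T -> ctr[0]=2
Ev 12: PC=6 idx=0 pred=T actual=T -> ctr[0]=3
Ev 13: PC=0 idx=0 pred=T actual=T -> ctr[0]=3
Ev 14: PC=3 idx=0 pred=T actual=N -> ctr[0]=2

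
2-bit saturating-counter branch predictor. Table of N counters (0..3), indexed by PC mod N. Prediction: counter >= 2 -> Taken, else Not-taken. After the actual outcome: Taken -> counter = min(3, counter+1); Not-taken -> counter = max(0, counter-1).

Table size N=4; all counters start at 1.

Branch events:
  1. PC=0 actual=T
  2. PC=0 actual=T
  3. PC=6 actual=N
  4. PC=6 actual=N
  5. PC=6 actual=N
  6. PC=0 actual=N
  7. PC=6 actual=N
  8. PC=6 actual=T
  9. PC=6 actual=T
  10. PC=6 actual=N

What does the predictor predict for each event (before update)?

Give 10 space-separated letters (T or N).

Answer: N T N N N T N N N T

Derivation:
Ev 1: PC=0 idx=0 pred=N actual=T -> ctr[0]=2
Ev 2: PC=0 idx=0 pred=T actual=T -> ctr[0]=3
Ev 3: PC=6 idx=2 pred=N actual=N -> ctr[2]=0
Ev 4: PC=6 idx=2 pred=N actual=N -> ctr[2]=0
Ev 5: PC=6 idx=2 pred=N actual=N -> ctr[2]=0
Ev 6: PC=0 idx=0 pred=T actual=N -> ctr[0]=2
Ev 7: PC=6 idx=2 pred=N actual=N -> ctr[2]=0
Ev 8: PC=6 idx=2 pred=N actual=T -> ctr[2]=1
Ev 9: PC=6 idx=2 pred=N actual=T -> ctr[2]=2
Ev 10: PC=6 idx=2 pred=T actual=N -> ctr[2]=1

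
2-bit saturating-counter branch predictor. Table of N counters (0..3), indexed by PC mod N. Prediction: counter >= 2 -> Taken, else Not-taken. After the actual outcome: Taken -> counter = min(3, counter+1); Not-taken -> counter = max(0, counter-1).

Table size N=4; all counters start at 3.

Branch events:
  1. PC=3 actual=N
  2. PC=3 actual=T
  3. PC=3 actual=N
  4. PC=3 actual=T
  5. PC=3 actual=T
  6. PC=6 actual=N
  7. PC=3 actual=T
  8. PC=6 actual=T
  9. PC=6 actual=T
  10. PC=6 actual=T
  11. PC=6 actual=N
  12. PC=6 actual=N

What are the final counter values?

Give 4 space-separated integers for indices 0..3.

Ev 1: PC=3 idx=3 pred=T actual=N -> ctr[3]=2
Ev 2: PC=3 idx=3 pred=T actual=T -> ctr[3]=3
Ev 3: PC=3 idx=3 pred=T actual=N -> ctr[3]=2
Ev 4: PC=3 idx=3 pred=T actual=T -> ctr[3]=3
Ev 5: PC=3 idx=3 pred=T actual=T -> ctr[3]=3
Ev 6: PC=6 idx=2 pred=T actual=N -> ctr[2]=2
Ev 7: PC=3 idx=3 pred=T actual=T -> ctr[3]=3
Ev 8: PC=6 idx=2 pred=T actual=T -> ctr[2]=3
Ev 9: PC=6 idx=2 pred=T actual=T -> ctr[2]=3
Ev 10: PC=6 idx=2 pred=T actual=T -> ctr[2]=3
Ev 11: PC=6 idx=2 pred=T actual=N -> ctr[2]=2
Ev 12: PC=6 idx=2 pred=T actual=N -> ctr[2]=1

Answer: 3 3 1 3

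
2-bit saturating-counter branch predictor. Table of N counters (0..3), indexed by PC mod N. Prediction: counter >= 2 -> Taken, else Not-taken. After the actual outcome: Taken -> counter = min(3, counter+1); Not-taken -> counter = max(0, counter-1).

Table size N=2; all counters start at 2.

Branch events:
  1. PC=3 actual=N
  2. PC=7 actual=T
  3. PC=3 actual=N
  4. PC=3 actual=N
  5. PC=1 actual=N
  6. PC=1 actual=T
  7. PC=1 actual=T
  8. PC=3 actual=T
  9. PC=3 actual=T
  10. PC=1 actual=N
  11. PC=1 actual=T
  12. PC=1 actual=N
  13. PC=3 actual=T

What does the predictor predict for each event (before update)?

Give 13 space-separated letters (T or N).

Ev 1: PC=3 idx=1 pred=T actual=N -> ctr[1]=1
Ev 2: PC=7 idx=1 pred=N actual=T -> ctr[1]=2
Ev 3: PC=3 idx=1 pred=T actual=N -> ctr[1]=1
Ev 4: PC=3 idx=1 pred=N actual=N -> ctr[1]=0
Ev 5: PC=1 idx=1 pred=N actual=N -> ctr[1]=0
Ev 6: PC=1 idx=1 pred=N actual=T -> ctr[1]=1
Ev 7: PC=1 idx=1 pred=N actual=T -> ctr[1]=2
Ev 8: PC=3 idx=1 pred=T actual=T -> ctr[1]=3
Ev 9: PC=3 idx=1 pred=T actual=T -> ctr[1]=3
Ev 10: PC=1 idx=1 pred=T actual=N -> ctr[1]=2
Ev 11: PC=1 idx=1 pred=T actual=T -> ctr[1]=3
Ev 12: PC=1 idx=1 pred=T actual=N -> ctr[1]=2
Ev 13: PC=3 idx=1 pred=T actual=T -> ctr[1]=3

Answer: T N T N N N N T T T T T T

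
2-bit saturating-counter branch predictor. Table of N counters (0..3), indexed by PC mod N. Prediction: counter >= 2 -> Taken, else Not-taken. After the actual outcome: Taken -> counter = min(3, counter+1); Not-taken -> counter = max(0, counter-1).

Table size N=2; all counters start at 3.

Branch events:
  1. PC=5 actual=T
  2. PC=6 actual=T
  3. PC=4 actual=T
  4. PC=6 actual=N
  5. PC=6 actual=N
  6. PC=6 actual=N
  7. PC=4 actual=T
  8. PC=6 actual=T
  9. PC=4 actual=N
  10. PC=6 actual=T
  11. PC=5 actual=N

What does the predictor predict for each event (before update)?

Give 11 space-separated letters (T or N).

Answer: T T T T T N N N T N T

Derivation:
Ev 1: PC=5 idx=1 pred=T actual=T -> ctr[1]=3
Ev 2: PC=6 idx=0 pred=T actual=T -> ctr[0]=3
Ev 3: PC=4 idx=0 pred=T actual=T -> ctr[0]=3
Ev 4: PC=6 idx=0 pred=T actual=N -> ctr[0]=2
Ev 5: PC=6 idx=0 pred=T actual=N -> ctr[0]=1
Ev 6: PC=6 idx=0 pred=N actual=N -> ctr[0]=0
Ev 7: PC=4 idx=0 pred=N actual=T -> ctr[0]=1
Ev 8: PC=6 idx=0 pred=N actual=T -> ctr[0]=2
Ev 9: PC=4 idx=0 pred=T actual=N -> ctr[0]=1
Ev 10: PC=6 idx=0 pred=N actual=T -> ctr[0]=2
Ev 11: PC=5 idx=1 pred=T actual=N -> ctr[1]=2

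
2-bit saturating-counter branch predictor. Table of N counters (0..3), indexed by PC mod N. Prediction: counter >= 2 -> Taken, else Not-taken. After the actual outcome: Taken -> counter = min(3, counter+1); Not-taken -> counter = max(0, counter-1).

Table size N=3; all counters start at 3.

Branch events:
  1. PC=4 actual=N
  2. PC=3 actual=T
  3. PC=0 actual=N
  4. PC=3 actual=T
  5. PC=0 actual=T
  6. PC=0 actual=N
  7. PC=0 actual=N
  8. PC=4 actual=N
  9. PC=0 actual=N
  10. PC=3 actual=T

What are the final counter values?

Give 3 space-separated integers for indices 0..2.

Ev 1: PC=4 idx=1 pred=T actual=N -> ctr[1]=2
Ev 2: PC=3 idx=0 pred=T actual=T -> ctr[0]=3
Ev 3: PC=0 idx=0 pred=T actual=N -> ctr[0]=2
Ev 4: PC=3 idx=0 pred=T actual=T -> ctr[0]=3
Ev 5: PC=0 idx=0 pred=T actual=T -> ctr[0]=3
Ev 6: PC=0 idx=0 pred=T actual=N -> ctr[0]=2
Ev 7: PC=0 idx=0 pred=T actual=N -> ctr[0]=1
Ev 8: PC=4 idx=1 pred=T actual=N -> ctr[1]=1
Ev 9: PC=0 idx=0 pred=N actual=N -> ctr[0]=0
Ev 10: PC=3 idx=0 pred=N actual=T -> ctr[0]=1

Answer: 1 1 3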